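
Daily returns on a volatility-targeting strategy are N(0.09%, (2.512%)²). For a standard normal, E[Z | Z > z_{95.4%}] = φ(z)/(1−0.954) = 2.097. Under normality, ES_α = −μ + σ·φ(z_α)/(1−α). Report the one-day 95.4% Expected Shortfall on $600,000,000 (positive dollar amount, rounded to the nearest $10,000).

$31,070,000

ES = −(0.09%) + 2.512% × 2.097 = 5.178%.
On $600,000,000: 0.05178 × $600,000,000 = $31,068,000.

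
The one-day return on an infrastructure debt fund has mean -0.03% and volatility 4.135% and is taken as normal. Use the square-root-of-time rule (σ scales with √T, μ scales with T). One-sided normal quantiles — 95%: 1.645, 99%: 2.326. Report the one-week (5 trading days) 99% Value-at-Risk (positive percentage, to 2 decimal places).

σ_{5d} = 4.135% × √5 = 9.246%; μ_{5d} = 5 × -0.03% = -0.150%.
VaR = −(-0.150%) + 2.326 × 9.246% = 21.656%.

21.66%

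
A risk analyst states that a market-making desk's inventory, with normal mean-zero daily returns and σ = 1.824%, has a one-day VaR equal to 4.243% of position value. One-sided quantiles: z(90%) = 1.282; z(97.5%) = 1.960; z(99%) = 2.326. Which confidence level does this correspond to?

Implied z = VaR/σ = 4.243 / 1.824 = 2.326.
This matches z(99%) = 2.326.

99%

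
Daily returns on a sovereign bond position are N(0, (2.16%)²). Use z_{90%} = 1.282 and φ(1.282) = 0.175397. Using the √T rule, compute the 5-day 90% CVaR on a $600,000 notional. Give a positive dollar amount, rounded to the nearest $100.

σ_{5d} = 2.16% × √5 = 4.830%.
ES multiplier = φ(z)/(1−α) = 0.175397/0.1 = 1.754.
ES = 4.830% × 1.754 = 8.472%; on $600,000: $50,832.

$50,800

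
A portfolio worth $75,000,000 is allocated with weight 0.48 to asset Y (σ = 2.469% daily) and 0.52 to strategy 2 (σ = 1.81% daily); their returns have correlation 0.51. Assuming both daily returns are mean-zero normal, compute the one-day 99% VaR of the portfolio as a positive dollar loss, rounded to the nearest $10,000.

σ_p² = 0.48²·2.469² + 0.52²·1.81² + 2·0.51·0.48·0.52·2.469·1.81 = 3.4281 (%²).
σ_p = √3.4281 = 1.852%.
At 99%, z = 2.326.
VaR = 2.326 × 1.852% = 4.308%; on $75,000,000 that is $3,231,000.

$3,230,000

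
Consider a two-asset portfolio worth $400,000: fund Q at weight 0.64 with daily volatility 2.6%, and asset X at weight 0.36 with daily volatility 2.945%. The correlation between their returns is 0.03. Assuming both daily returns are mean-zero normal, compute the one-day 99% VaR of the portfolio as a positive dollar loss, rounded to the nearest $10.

$18,610

σ_p² = 0.64²·2.6² + 0.36²·2.945² + 2·0.03·0.64·0.36·2.6·2.945 = 3.9988 (%²).
σ_p = √3.9988 = 2.000%.
At 99%, z = 2.326.
VaR = 2.326 × 2.000% = 4.652%; on $400,000 that is $18,608.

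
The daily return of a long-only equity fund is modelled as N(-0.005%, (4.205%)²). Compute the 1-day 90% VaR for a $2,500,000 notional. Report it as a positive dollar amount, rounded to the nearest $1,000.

$135,000

At 90% one-sided, z = 1.282.
VaR = −μ + z·σ = −(-0.005%) + 1.282 × 4.205% = 5.396%.
On $2,500,000: 0.05396 × $2,500,000 = $134,900.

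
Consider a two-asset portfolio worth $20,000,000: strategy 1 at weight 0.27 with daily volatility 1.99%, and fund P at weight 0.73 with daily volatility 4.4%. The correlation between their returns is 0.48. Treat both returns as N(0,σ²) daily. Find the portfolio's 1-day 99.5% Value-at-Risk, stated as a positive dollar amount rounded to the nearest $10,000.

σ_p² = 0.27²·1.99² + 0.73²·4.4² + 2·0.48·0.27·0.73·1.99·4.4 = 12.2624 (%²).
σ_p = √12.2624 = 3.502%.
At 99.5%, z = 2.576.
VaR = 2.576 × 3.502% = 9.021%; on $20,000,000 that is $1,804,200.

$1,800,000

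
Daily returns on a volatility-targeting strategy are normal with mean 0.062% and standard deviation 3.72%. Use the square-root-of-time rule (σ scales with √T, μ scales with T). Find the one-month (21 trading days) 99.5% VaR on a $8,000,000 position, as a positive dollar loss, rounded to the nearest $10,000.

At 99.5%, z = 2.576.
σ_{21d} = 3.72% × √21 = 17.047%; μ_{21d} = 21 × 0.062% = 1.302%.
VaR = −(1.302%) + 2.576 × 17.047% = 42.611%.
On $8,000,000: 0.42611 × $8,000,000 = $3,408,880.

$3,410,000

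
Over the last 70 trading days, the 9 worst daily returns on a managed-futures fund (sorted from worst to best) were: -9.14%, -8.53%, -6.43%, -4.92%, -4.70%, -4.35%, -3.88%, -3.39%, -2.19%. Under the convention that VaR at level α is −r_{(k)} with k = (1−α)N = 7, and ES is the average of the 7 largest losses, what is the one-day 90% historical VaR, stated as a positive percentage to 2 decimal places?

3.88%

k = 7; the 7th lowest return is -3.88%, so VaR = 3.88%.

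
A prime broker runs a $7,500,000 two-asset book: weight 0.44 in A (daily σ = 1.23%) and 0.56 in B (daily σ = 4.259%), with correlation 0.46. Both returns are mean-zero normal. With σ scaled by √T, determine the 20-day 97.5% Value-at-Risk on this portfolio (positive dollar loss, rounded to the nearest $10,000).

$1,760,000

σ_p = √(0.44²·1.23² + 0.56²·4.259² + 2·0.46·0.44·0.56·1.23·4.259) = 2.677%.
σ_{20d} = 2.677% × √20 = 11.972%.
z(97.5%) = 1.960.
VaR = 1.960 × 11.972% = 23.465%; on $7,500,000 that is $1,759,875.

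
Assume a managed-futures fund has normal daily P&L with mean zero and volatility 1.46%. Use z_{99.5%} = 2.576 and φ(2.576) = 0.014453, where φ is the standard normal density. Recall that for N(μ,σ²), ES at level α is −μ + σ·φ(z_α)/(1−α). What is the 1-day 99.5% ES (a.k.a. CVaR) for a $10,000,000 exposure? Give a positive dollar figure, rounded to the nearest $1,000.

Tail multiplier: φ(z)/(1−α) = 0.014453 / 0.005 = 2.891.
ES = 1.46% × 2.891 = 4.221%.
On $10,000,000: 0.04221 × $10,000,000 = $422,100.

$422,000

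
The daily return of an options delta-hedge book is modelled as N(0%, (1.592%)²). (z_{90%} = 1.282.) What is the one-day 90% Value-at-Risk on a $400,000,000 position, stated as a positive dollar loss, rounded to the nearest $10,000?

VaR = z·σ = 1.282 × 1.592% = 2.041%.
On $400,000,000: 0.02041 × $400,000,000 = $8,164,000.

$8,160,000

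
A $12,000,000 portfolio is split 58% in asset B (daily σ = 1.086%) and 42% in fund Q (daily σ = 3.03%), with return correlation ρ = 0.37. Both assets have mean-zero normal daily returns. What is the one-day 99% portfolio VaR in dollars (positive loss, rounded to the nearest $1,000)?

$451,000

σ_p² = 0.58²·1.086² + 0.42²·3.03² + 2·0.37·0.58·0.42·1.086·3.03 = 2.6094 (%²).
σ_p = √2.6094 = 1.615%.
At 99%, z = 2.326.
VaR = 2.326 × 1.615% = 3.756%; on $12,000,000 that is $450,720.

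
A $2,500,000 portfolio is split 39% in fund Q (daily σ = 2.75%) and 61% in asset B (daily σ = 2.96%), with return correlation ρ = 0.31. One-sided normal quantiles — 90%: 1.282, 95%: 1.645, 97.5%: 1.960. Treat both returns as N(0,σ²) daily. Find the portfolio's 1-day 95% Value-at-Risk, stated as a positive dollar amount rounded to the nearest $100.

σ_p² = 0.39²·2.75² + 0.61²·2.96² + 2·0.31·0.39·0.61·2.75·2.96 = 5.6111 (%²).
σ_p = √5.6111 = 2.369%.
VaR = 1.645 × 2.369% = 3.897%; on $2,500,000 that is $97,425.

$97,400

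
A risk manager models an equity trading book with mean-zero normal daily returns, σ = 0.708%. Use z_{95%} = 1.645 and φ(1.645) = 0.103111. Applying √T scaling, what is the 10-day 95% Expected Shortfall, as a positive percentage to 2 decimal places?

4.62%

σ_{10d} = 0.708% × √10 = 2.239%.
ES multiplier = φ(z)/(1−α) = 0.103111/0.05 = 2.062.
ES = 2.239% × 2.062 = 4.617%.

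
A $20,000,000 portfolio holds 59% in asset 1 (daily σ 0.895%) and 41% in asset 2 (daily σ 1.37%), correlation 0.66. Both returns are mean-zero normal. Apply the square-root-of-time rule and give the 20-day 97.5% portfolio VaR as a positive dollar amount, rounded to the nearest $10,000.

σ_p = √(0.59²·0.895² + 0.41²·1.37² + 2·0.66·0.59·0.41·0.895·1.37) = 0.993%.
σ_{20d} = 0.993% × √20 = 4.441%.
z(97.5%) = 1.960.
VaR = 1.960 × 4.441% = 8.704%; on $20,000,000 that is $1,740,800.

$1,740,000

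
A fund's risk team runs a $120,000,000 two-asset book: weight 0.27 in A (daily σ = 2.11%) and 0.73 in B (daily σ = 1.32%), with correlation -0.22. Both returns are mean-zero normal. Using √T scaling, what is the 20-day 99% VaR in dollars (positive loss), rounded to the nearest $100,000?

$12,600,000

σ_p = √(0.27²·2.11² + 0.73²·1.32² + 2·-0.22·0.27·0.73·2.11·1.32) = 1.006%.
σ_{20d} = 1.006% × √20 = 4.499%.
z(99%) = 2.326.
VaR = 2.326 × 4.499% = 10.465%; on $120,000,000 that is $12,558,000.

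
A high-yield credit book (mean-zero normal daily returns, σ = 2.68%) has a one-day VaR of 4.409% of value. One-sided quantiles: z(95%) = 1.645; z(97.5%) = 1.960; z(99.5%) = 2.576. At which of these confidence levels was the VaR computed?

95%

Implied z = VaR/σ = 4.409 / 2.68 = 1.645.
This matches z(95%) = 1.645.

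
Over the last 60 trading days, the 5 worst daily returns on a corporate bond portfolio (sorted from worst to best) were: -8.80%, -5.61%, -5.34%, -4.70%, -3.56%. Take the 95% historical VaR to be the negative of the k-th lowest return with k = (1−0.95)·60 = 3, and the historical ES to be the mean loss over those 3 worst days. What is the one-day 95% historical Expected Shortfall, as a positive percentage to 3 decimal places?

The 3 worst returns sum to -19.75%.
ES = −(-19.75%) / 3 = 6.5833…% ≈ 6.583%.

6.583%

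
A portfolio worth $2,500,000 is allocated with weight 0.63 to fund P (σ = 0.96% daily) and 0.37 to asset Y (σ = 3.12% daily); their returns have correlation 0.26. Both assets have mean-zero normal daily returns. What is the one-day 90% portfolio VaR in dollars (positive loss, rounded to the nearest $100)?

$46,000

σ_p² = 0.63²·0.96² + 0.37²·3.12² + 2·0.26·0.63·0.37·0.96·3.12 = 2.0615 (%²).
σ_p = √2.0615 = 1.436%.
At 90%, z = 1.282.
VaR = 1.282 × 1.436% = 1.841%; on $2,500,000 that is $46,025.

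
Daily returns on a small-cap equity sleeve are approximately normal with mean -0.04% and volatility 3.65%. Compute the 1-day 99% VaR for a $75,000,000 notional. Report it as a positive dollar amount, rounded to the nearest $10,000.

At 99% one-sided, z = 2.326.
VaR = −μ + z·σ = −(-0.04%) + 2.326 × 3.65% = 8.530%.
On $75,000,000: 0.08530 × $75,000,000 = $6,397,500.

$6,400,000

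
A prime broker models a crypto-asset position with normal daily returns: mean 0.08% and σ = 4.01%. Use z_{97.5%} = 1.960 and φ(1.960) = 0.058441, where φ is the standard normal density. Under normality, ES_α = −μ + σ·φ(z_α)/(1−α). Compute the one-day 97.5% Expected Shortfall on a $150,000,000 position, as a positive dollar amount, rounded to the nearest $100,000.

$13,900,000

Tail multiplier: φ(z)/(1−α) = 0.058441 / 0.025 = 2.338.
ES = −(0.08%) + 4.01% × 2.338 = 9.295%.
On $150,000,000: 0.09295 × $150,000,000 = $13,942,500.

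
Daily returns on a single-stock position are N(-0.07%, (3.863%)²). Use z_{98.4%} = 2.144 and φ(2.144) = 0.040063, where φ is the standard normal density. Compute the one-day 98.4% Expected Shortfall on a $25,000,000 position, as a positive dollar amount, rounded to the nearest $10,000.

Tail multiplier: φ(z)/(1−α) = 0.040063 / 0.016 = 2.504.
ES = −(-0.07%) + 3.863% × 2.504 = 9.743%.
On $25,000,000: 0.09743 × $25,000,000 = $2,435,750.

$2,440,000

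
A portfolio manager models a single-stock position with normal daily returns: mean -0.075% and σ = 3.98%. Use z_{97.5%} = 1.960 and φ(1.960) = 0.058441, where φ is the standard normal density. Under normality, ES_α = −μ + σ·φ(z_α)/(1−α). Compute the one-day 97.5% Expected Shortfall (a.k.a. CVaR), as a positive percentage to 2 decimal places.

Tail multiplier: φ(z)/(1−α) = 0.058441 / 0.025 = 2.338.
ES = −(-0.075%) + 3.98% × 2.338 = 9.380%.

9.38%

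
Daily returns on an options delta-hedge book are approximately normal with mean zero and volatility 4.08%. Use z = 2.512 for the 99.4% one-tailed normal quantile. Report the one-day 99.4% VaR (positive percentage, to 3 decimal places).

VaR = z·σ = 2.512 × 4.08% = 10.249%.

10.249%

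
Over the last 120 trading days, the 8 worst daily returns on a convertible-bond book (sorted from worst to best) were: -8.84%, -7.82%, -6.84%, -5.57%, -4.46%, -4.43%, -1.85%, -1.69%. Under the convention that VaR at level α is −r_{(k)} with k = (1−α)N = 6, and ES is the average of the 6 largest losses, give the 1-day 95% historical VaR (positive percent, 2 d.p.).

k = 6; the 6th lowest return is -4.43%, so VaR = 4.43%.

4.43%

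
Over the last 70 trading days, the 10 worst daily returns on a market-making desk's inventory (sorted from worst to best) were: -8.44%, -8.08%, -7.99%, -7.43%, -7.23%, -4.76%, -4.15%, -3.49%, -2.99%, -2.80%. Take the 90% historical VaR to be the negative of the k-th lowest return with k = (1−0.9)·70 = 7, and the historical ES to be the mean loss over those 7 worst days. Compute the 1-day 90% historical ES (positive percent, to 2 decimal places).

The 7 worst returns sum to -48.08%.
ES = −(-48.08%) / 7 = 6.8685…% ≈ 6.87%.

6.87%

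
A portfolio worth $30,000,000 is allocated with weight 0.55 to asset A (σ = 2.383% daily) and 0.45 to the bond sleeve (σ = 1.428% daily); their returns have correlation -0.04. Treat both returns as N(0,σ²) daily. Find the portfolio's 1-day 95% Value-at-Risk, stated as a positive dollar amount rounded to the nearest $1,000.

$709,000

σ_p² = 0.55²·2.383² + 0.45²·1.428² + 2·-0.04·0.55·0.45·2.383·1.428 = 2.0634 (%²).
σ_p = √2.0634 = 1.436%.
At 95%, z = 1.645.
VaR = 1.645 × 1.436% = 2.362%; on $30,000,000 that is $708,600.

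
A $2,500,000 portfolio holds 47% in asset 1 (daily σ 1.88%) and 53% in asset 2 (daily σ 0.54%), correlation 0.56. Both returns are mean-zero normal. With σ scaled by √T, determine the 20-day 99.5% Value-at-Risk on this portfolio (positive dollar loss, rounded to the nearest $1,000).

$308,000

σ_p = √(0.47²·1.88² + 0.53²·0.54² + 2·0.56·0.47·0.53·1.88·0.54) = 1.070%.
σ_{20d} = 1.070% × √20 = 4.785%.
z(99.5%) = 2.576.
VaR = 2.576 × 4.785% = 12.326%; on $2,500,000 that is $308,150.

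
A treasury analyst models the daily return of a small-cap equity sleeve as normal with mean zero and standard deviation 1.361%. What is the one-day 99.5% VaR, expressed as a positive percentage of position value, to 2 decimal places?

3.51%

At 99.5% one-sided, z = 2.576.
VaR = z·σ = 2.576 × 1.361% = 3.506%.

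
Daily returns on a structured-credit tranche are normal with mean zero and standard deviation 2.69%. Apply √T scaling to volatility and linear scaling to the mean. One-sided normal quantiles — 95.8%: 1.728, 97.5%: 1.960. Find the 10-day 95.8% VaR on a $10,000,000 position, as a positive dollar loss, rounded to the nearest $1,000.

$1,470,000

σ_{10d} = 2.69% × √10 = 8.507%.
VaR = 1.728 × 8.507% = 14.700%.
On $10,000,000: 0.14700 × $10,000,000 = $1,470,000.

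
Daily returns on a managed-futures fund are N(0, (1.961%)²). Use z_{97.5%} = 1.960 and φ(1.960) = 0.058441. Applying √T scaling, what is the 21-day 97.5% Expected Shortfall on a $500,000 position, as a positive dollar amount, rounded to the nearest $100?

$105,000

σ_{21d} = 1.961% × √21 = 8.986%.
ES multiplier = φ(z)/(1−α) = 0.058441/0.025 = 2.338.
ES = 8.986% × 2.338 = 21.009%; on $500,000: $105,045.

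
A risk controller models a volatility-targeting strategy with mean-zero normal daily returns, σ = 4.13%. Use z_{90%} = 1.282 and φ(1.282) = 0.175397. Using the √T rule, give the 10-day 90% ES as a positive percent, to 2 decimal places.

22.91%

σ_{10d} = 4.13% × √10 = 13.060%.
ES multiplier = φ(z)/(1−α) = 0.175397/0.1 = 1.754.
ES = 13.060% × 1.754 = 22.907%.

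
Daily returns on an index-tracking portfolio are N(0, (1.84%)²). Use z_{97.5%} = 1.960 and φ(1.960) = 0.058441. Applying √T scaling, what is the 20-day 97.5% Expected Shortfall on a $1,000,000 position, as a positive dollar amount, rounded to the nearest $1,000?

σ_{20d} = 1.84% × √20 = 8.229%.
ES multiplier = φ(z)/(1−α) = 0.058441/0.025 = 2.338.
ES = 8.229% × 2.338 = 19.239%; on $1,000,000: $192,390.

$192,000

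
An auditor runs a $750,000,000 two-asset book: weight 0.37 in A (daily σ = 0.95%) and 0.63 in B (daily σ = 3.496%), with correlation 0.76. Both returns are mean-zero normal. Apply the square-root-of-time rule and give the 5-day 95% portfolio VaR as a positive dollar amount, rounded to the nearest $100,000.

$68,400,000

σ_p = √(0.37²·0.95² + 0.63²·3.496² + 2·0.76·0.37·0.63·0.95·3.496) = 2.480%.
σ_{5d} = 2.480% × √5 = 5.545%.
z(95%) = 1.645.
VaR = 1.645 × 5.545% = 9.122%; on $750,000,000 that is $68,415,000.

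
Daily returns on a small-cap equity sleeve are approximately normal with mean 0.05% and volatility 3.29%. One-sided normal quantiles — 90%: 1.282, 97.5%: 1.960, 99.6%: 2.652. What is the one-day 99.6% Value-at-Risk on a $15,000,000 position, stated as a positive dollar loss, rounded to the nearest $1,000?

$1,301,000

VaR = −μ + z·σ = −(0.05%) + 2.652 × 3.29% = 8.675%.
On $15,000,000: 0.08675 × $15,000,000 = $1,301,250.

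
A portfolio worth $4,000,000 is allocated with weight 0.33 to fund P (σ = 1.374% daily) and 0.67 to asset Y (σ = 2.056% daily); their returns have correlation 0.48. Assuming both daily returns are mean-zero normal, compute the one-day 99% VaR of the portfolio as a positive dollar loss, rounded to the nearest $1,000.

σ_p² = 0.33²·1.374² + 0.67²·2.056² + 2·0.48·0.33·0.67·1.374·2.056 = 2.7028 (%²).
σ_p = √2.7028 = 1.644%.
At 99%, z = 2.326.
VaR = 2.326 × 1.644% = 3.824%; on $4,000,000 that is $152,960.

$153,000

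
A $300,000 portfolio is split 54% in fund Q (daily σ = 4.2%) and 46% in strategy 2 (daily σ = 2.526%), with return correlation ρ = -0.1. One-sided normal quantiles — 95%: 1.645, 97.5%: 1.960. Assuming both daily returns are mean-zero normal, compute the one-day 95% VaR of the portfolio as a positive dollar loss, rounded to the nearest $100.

$12,100

σ_p² = 0.54²·4.2² + 0.46²·2.526² + 2·-0.1·0.54·0.46·4.2·2.526 = 5.9669 (%²).
σ_p = √5.9669 = 2.443%.
VaR = 1.645 × 2.443% = 4.019%; on $300,000 that is $12,057.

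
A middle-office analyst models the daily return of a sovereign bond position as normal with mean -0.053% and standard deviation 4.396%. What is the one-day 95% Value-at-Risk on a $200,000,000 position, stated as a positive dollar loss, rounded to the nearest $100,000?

$14,600,000

At 95% one-sided, z = 1.645.
VaR = −μ + z·σ = −(-0.053%) + 1.645 × 4.396% = 7.284%.
On $200,000,000: 0.07284 × $200,000,000 = $14,568,000.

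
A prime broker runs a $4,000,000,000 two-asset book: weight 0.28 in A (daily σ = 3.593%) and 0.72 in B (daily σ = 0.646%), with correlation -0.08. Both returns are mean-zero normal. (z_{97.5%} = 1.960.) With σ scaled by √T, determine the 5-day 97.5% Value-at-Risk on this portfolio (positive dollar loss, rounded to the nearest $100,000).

σ_p = √(0.28²·3.593² + 0.72²·0.646² + 2·-0.08·0.28·0.72·3.593·0.646) = 1.074%.
σ_{5d} = 1.074% × √5 = 2.402%.
VaR = 1.960 × 2.402% = 4.708%; on $4,000,000,000 that is $188,320,000.

$188,300,000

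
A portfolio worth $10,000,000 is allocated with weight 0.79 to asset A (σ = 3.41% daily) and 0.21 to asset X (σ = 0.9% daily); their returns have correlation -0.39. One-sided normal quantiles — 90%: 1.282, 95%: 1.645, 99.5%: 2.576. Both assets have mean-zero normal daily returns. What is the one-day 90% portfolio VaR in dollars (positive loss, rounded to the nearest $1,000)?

$337,000

σ_p² = 0.79²·3.41² + 0.21²·0.9² + 2·-0.39·0.79·0.21·3.41·0.9 = 6.8957 (%²).
σ_p = √6.8957 = 2.626%.
VaR = 1.282 × 2.626% = 3.367%; on $10,000,000 that is $336,700.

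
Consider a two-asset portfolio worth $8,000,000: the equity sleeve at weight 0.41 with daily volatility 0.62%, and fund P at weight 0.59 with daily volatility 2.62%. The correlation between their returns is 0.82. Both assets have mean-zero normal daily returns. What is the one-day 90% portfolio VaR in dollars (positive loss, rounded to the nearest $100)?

$180,500

σ_p² = 0.41²·0.62² + 0.59²·2.62² + 2·0.82·0.41·0.59·0.62·2.62 = 3.0985 (%²).
σ_p = √3.0985 = 1.760%.
At 90%, z = 1.282.
VaR = 1.282 × 1.760% = 2.256%; on $8,000,000 that is $180,480.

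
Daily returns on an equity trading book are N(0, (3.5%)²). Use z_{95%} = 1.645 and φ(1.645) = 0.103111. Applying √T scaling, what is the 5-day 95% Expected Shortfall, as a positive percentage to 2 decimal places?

16.14%

σ_{5d} = 3.5% × √5 = 7.826%.
ES multiplier = φ(z)/(1−α) = 0.103111/0.05 = 2.062.
ES = 7.826% × 2.062 = 16.137%.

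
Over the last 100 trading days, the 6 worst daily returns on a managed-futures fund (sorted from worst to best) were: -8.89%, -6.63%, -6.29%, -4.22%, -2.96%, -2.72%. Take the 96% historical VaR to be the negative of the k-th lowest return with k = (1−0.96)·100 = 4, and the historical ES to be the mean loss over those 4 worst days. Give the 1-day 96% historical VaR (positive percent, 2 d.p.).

k = 4; the 4th lowest return is -4.22%, so VaR = 4.22%.

4.22%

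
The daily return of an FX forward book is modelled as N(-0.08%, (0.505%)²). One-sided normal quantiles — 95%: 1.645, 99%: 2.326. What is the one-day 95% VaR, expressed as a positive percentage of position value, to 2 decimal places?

0.91%

VaR = −μ + z·σ = −(-0.08%) + 1.645 × 0.505% = 0.911%.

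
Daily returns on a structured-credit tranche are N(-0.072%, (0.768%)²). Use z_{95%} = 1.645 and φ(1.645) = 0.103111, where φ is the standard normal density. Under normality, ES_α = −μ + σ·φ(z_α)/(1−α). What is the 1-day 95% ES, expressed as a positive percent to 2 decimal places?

1.66%

Tail multiplier: φ(z)/(1−α) = 0.103111 / 0.05 = 2.062.
ES = −(-0.072%) + 0.768% × 2.062 = 1.656%.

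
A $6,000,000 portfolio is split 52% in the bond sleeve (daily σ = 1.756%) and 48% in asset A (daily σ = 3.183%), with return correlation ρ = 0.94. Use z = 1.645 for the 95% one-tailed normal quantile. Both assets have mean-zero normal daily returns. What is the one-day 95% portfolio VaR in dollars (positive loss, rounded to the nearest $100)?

$237,500

σ_p² = 0.52²·1.756² + 0.48²·3.183² + 2·0.94·0.52·0.48·1.756·3.183 = 5.7909 (%²).
σ_p = √5.7909 = 2.406%.
VaR = 1.645 × 2.406% = 3.958%; on $6,000,000 that is $237,480.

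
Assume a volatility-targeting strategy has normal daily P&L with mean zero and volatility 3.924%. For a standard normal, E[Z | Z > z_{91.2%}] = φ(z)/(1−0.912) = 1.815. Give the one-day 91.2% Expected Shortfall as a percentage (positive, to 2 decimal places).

7.12%

ES = 3.924% × 1.815 = 7.122%.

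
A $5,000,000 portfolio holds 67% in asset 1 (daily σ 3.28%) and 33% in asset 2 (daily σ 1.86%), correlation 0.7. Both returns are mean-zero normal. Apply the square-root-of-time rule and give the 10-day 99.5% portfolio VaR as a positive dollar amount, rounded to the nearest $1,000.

$1,085,000

σ_p = √(0.67²·3.28² + 0.33²·1.86² + 2·0.7·0.67·0.33·3.28·1.86) = 2.664%.
σ_{10d} = 2.664% × √10 = 8.424%.
z(99.5%) = 2.576.
VaR = 2.576 × 8.424% = 21.700%; on $5,000,000 that is $1,085,000.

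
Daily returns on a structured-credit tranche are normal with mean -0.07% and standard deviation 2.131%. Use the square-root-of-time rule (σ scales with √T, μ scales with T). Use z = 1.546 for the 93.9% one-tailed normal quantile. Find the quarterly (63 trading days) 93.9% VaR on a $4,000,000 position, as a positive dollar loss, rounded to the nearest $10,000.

$1,220,000

σ_{63d} = 2.131% × √63 = 16.914%; μ_{63d} = 63 × -0.07% = -4.410%.
VaR = −(-4.410%) + 1.546 × 16.914% = 30.559%.
On $4,000,000: 0.30559 × $4,000,000 = $1,222,360.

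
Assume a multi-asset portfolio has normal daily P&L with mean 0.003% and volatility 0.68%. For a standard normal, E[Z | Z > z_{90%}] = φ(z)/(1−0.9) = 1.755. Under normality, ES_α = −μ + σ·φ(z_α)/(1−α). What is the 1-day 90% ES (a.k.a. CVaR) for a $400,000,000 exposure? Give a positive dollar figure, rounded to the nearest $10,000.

ES = −(0.003%) + 0.68% × 1.755 = 1.190%.
On $400,000,000: 0.01190 × $400,000,000 = $4,760,000.

$4,760,000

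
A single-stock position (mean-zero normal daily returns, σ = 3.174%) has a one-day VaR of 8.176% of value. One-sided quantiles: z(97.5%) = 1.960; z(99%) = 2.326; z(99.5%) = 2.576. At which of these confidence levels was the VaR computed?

99.5%

Implied z = VaR/σ = 8.176 / 3.174 = 2.576.
This matches z(99.5%) = 2.576.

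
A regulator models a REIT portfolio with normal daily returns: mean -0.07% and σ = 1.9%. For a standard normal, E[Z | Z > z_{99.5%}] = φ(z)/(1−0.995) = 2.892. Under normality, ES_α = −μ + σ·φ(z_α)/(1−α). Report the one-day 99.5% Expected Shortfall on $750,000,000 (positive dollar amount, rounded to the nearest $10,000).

$41,740,000

ES = −(-0.07%) + 1.9% × 2.892 = 5.565%.
On $750,000,000: 0.05565 × $750,000,000 = $41,737,500.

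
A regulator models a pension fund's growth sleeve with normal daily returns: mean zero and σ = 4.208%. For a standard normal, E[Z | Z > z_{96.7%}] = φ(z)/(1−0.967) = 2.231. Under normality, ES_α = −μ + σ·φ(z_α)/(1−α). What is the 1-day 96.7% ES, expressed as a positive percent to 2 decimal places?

9.39%

ES = 4.208% × 2.231 = 9.388%.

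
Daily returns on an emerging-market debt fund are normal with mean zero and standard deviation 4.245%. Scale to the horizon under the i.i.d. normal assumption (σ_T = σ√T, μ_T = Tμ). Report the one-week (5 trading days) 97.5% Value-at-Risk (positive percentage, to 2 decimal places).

18.60%

At 97.5%, z = 1.960.
σ_{5d} = 4.245% × √5 = 9.492%.
VaR = 1.960 × 9.492% = 18.604%.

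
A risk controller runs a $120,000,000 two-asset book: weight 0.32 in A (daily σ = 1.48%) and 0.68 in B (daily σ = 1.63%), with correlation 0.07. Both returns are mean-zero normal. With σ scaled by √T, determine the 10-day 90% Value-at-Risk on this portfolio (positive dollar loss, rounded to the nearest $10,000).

σ_p = √(0.32²·1.48² + 0.68²·1.63² + 2·0.07·0.32·0.68·1.48·1.63) = 1.235%.
σ_{10d} = 1.235% × √10 = 3.905%.
z(90%) = 1.282.
VaR = 1.282 × 3.905% = 5.006%; on $120,000,000 that is $6,007,200.

$6,010,000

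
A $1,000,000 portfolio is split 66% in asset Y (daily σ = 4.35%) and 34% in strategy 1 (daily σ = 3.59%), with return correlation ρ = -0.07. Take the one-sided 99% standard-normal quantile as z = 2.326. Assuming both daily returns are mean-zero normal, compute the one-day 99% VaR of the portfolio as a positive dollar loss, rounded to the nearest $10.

σ_p² = 0.66²·4.35² + 0.34²·3.59² + 2·-0.07·0.66·0.34·4.35·3.59 = 9.2419 (%²).
σ_p = √9.2419 = 3.040%.
VaR = 2.326 × 3.040% = 7.071%; on $1,000,000 that is $70,710.

$70,710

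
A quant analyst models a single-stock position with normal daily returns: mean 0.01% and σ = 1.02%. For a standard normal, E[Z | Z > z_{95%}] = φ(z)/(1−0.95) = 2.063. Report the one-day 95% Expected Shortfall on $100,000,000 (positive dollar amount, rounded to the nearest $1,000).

ES = −(0.01%) + 1.02% × 2.063 = 2.094%.
On $100,000,000: 0.02094 × $100,000,000 = $2,094,000.

$2,094,000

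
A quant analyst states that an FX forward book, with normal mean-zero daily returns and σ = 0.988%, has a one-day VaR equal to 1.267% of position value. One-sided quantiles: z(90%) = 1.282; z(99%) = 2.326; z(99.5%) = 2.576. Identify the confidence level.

Implied z = VaR/σ = 1.267 / 0.988 = 1.282.
This matches z(90%) = 1.282.

90%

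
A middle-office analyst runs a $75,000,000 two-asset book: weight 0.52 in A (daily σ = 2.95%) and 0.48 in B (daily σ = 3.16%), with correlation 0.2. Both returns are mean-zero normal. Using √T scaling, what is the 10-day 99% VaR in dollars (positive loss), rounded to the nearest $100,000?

$13,000,000

σ_p = √(0.52²·2.95² + 0.48²·3.16² + 2·0.2·0.52·0.48·2.95·3.16) = 2.363%.
σ_{10d} = 2.363% × √10 = 7.472%.
z(99%) = 2.326.
VaR = 2.326 × 7.472% = 17.380%; on $75,000,000 that is $13,035,000.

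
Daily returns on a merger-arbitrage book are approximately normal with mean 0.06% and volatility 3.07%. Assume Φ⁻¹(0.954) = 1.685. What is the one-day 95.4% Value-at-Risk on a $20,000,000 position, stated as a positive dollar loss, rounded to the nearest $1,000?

VaR = −μ + z·σ = −(0.06%) + 1.685 × 3.07% = 5.113%.
On $20,000,000: 0.05113 × $20,000,000 = $1,022,600.

$1,023,000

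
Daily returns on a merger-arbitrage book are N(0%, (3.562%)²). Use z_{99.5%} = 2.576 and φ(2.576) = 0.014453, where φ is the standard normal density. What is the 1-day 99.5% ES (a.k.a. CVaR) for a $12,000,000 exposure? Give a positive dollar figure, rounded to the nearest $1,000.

$1,236,000

Tail multiplier: φ(z)/(1−α) = 0.014453 / 0.005 = 2.891.
ES = 3.562% × 2.891 = 10.298%.
On $12,000,000: 0.10298 × $12,000,000 = $1,235,760.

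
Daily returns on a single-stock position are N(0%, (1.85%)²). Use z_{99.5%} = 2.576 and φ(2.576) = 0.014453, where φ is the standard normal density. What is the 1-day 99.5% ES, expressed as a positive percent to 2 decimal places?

5.35%

Tail multiplier: φ(z)/(1−α) = 0.014453 / 0.005 = 2.891.
ES = 1.85% × 2.891 = 5.348%.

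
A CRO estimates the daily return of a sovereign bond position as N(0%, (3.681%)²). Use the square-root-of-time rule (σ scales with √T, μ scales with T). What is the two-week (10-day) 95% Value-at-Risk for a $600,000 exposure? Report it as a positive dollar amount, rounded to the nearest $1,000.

At 95%, z = 1.645.
σ_{10d} = 3.681% × √10 = 11.640%.
VaR = 1.645 × 11.640% = 19.148%.
On $600,000: 0.19148 × $600,000 = $114,888.

$115,000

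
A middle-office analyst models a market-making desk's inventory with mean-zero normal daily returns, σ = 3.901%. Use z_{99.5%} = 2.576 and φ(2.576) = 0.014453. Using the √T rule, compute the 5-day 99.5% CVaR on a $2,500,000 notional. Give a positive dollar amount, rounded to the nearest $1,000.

$630,000

σ_{5d} = 3.901% × √5 = 8.723%.
ES multiplier = φ(z)/(1−α) = 0.014453/0.005 = 2.891.
ES = 8.723% × 2.891 = 25.218%; on $2,500,000: $630,450.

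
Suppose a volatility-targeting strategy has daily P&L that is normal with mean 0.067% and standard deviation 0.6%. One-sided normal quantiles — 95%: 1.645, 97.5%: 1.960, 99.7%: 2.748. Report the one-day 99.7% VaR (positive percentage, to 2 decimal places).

1.58%

VaR = −μ + z·σ = −(0.067%) + 2.748 × 0.6% = 1.582%.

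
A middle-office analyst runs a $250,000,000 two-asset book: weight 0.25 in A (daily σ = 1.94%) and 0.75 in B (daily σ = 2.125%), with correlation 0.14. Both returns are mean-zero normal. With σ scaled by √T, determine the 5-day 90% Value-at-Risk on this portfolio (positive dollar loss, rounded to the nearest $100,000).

$12,400,000

σ_p = √(0.25²·1.94² + 0.75²·2.125² + 2·0.14·0.25·0.75·1.94·2.125) = 1.730%.
σ_{5d} = 1.730% × √5 = 3.868%.
z(90%) = 1.282.
VaR = 1.282 × 3.868% = 4.959%; on $250,000,000 that is $12,397,500.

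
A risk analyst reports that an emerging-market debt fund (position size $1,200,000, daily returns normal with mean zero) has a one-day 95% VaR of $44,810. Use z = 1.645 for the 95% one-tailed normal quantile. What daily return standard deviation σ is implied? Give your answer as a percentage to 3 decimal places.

VaR as a fraction: $44,810 / $1,200,000 = 3.734%.
σ = VaR / z = 3.734% / 1.645 = 2.270%.

2.270%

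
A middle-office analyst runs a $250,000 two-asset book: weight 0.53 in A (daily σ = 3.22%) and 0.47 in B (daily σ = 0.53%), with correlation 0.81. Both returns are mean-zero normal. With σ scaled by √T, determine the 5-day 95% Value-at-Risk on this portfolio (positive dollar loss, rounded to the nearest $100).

$17,600

σ_p = √(0.53²·3.22² + 0.47²·0.53² + 2·0.81·0.53·0.47·3.22·0.53) = 1.914%.
σ_{5d} = 1.914% × √5 = 4.280%.
z(95%) = 1.645.
VaR = 1.645 × 4.280% = 7.041%; on $250,000 that is $17,602.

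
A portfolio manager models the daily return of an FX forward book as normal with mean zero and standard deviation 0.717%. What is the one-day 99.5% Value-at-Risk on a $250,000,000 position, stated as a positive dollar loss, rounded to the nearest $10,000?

At 99.5% one-sided, z = 2.576.
VaR = z·σ = 2.576 × 0.717% = 1.847%.
On $250,000,000: 0.01847 × $250,000,000 = $4,617,500.

$4,620,000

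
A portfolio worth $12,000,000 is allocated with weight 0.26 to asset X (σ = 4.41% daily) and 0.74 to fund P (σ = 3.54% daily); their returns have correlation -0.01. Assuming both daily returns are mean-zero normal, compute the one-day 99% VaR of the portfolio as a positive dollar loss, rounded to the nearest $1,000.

σ_p² = 0.26²·4.41² + 0.74²·3.54² + 2·-0.01·0.26·0.74·4.41·3.54 = 8.1169 (%²).
σ_p = √8.1169 = 2.849%.
At 99%, z = 2.326.
VaR = 2.326 × 2.849% = 6.627%; on $12,000,000 that is $795,240.

$795,000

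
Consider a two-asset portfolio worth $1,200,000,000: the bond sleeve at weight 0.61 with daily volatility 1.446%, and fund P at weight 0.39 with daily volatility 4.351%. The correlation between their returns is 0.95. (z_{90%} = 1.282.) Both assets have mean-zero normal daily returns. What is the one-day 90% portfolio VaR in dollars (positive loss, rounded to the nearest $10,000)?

σ_p² = 0.61²·1.446² + 0.39²·4.351² + 2·0.95·0.61·0.39·1.446·4.351 = 6.5013 (%²).
σ_p = √6.5013 = 2.550%.
VaR = 1.282 × 2.550% = 3.269%; on $1,200,000,000 that is $39,228,000.

$39,230,000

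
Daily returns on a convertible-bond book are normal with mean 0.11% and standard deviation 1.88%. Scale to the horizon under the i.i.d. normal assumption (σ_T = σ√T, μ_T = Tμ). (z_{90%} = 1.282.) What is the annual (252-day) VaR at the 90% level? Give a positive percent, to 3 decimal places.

σ_{252d} = 1.88% × √252 = 29.844%; μ_{252d} = 252 × 0.11% = 27.720%.
VaR = −(27.720%) + 1.282 × 29.844% = 10.540%.

10.540%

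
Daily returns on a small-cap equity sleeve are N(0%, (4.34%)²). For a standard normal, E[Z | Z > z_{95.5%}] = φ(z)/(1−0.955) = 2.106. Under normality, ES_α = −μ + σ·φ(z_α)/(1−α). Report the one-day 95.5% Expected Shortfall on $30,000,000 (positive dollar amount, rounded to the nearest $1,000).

ES = 4.34% × 2.106 = 9.140%.
On $30,000,000: 0.09140 × $30,000,000 = $2,742,000.

$2,742,000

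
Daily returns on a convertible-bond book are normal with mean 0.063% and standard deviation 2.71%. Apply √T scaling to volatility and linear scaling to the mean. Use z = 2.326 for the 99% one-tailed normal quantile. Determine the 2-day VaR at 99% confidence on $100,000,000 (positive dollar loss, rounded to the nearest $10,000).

$8,790,000

σ_{2d} = 2.71% × √2 = 3.833%; μ_{2d} = 2 × 0.063% = 0.126%.
VaR = −(0.126%) + 2.326 × 3.833% = 8.790%.
On $100,000,000: 0.08790 × $100,000,000 = $8,790,000.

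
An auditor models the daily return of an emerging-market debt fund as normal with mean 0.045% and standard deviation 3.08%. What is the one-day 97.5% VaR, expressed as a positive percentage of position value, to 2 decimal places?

5.99%

At 97.5% one-sided, z = 1.960.
VaR = −μ + z·σ = −(0.045%) + 1.960 × 3.08% = 5.992%.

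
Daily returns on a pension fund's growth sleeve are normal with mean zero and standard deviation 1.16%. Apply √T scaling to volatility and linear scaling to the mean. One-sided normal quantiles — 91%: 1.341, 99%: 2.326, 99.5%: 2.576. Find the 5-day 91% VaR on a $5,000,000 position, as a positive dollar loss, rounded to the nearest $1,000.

$174,000

σ_{5d} = 1.16% × √5 = 2.594%.
VaR = 1.341 × 2.594% = 3.479%.
On $5,000,000: 0.03479 × $5,000,000 = $173,950.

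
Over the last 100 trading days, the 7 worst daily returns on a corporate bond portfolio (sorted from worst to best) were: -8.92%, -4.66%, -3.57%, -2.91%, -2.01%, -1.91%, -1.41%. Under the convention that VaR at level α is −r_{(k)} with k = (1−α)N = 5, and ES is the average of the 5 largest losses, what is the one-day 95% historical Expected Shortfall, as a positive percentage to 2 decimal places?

The 5 worst returns sum to -22.07%.
ES = −(-22.07%) / 5 = 4.414% ≈ 4.41%.

4.41%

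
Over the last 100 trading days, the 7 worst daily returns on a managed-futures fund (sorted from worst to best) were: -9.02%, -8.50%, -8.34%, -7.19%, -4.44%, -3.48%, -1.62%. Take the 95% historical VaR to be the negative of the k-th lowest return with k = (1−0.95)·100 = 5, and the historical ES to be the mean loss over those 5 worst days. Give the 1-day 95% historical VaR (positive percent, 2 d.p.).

k = 5; the 5th lowest return is -4.44%, so VaR = 4.44%.

4.44%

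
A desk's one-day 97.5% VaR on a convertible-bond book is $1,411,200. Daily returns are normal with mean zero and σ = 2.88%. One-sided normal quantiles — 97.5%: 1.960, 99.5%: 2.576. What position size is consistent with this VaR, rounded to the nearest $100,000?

VaR as a fraction of value: z·σ = 1.960 × 2.88% = 5.6448%.
Position = $1,411,200 / 0.056448 = $25,000,000.

$25,000,000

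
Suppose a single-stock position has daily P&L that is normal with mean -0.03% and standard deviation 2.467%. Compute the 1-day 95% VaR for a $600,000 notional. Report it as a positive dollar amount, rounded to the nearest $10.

At 95% one-sided, z = 1.645.
VaR = −μ + z·σ = −(-0.03%) + 1.645 × 2.467% = 4.088%.
On $600,000: 0.04088 × $600,000 = $24,528.

$24,530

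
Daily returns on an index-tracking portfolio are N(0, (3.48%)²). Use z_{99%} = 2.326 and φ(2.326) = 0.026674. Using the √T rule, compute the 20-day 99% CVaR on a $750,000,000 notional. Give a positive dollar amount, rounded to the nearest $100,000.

$311,300,000

σ_{20d} = 3.48% × √20 = 15.563%.
ES multiplier = φ(z)/(1−α) = 0.026674/0.01 = 2.667.
ES = 15.563% × 2.667 = 41.507%; on $750,000,000: $311,302,500.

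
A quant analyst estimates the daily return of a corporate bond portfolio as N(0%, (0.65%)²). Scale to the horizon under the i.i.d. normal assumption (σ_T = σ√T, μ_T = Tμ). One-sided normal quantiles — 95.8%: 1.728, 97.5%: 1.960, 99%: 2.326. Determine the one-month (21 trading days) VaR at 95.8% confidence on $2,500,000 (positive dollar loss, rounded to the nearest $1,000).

σ_{21d} = 0.65% × √21 = 2.979%.
VaR = 1.728 × 2.979% = 5.148%.
On $2,500,000: 0.05148 × $2,500,000 = $128,700.

$129,000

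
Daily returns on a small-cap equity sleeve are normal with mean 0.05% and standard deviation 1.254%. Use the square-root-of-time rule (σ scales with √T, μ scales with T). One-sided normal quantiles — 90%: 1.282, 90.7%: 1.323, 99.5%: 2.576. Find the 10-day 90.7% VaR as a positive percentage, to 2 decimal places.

σ_{10d} = 1.254% × √10 = 3.965%; μ_{10d} = 10 × 0.05% = 0.500%.
VaR = −(0.500%) + 1.323 × 3.965% = 4.746%.

4.75%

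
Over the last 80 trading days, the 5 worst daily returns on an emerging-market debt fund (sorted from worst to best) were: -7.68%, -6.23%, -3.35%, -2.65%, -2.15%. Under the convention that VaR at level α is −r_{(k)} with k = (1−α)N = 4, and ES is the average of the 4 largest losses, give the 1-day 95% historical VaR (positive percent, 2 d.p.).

2.65%

k = 4; the 4th lowest return is -2.65%, so VaR = 2.65%.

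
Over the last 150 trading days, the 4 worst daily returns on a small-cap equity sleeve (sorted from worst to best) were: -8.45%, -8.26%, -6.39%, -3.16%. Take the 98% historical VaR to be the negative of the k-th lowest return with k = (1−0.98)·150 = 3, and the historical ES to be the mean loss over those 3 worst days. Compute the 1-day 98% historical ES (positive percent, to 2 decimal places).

The 3 worst returns sum to -23.10%.
ES = −(-23.10%) / 3 = 7.7% ≈ 7.70%.

7.70%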